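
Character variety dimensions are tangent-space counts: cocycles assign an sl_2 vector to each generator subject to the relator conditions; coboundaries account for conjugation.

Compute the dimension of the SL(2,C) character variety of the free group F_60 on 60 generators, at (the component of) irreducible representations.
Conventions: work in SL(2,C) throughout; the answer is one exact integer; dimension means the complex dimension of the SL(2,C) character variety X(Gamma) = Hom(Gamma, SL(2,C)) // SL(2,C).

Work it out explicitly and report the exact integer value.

177

Here Gamma is free of rank 60 — no relator constrains a cocycle.
Z^1(Gamma, Ad rho) = (sl_2)^60: a cocycle is a free choice of one sl_2 vector per generator, so dim Z^1 = 3*60 = 180.
dim B^1 = 3: the coboundary map is injective because an irreducible image has centralizer 0 in sl_2.
dim H^1 = 180 - 3 = 177, which is dim X.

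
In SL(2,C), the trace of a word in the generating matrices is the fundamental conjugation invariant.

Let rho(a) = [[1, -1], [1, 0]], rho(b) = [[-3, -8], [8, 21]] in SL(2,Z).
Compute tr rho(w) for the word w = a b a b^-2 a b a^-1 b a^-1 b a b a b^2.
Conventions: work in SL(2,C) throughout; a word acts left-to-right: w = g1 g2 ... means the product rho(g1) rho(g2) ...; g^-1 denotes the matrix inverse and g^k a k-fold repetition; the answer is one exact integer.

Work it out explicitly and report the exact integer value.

3104445322350

rho(a) = [[1, -1], [1, 0]]
... * rho(b) = [[-3, -8], [8, 21]]  ->  [[-11, -29], [-3, -8]]
... * rho(a) = [[1, -1], [1, 0]]  ->  [[-40, 11], [-11, 3]]
... * rho(b^-1) = [[21, 8], [-8, -3]]  ->  [[-928, -353], [-255, -97]]
... * rho(b^-1) = [[21, 8], [-8, -3]]  ->  [[-16664, -6365], [-4579, -1749]]
... * rho(a) = [[1, -1], [1, 0]]  ->  [[-23029, 16664], [-6328, 4579]]
... * rho(b) = [[-3, -8], [8, 21]]  ->  [[202399, 534176], [55616, 146783]]
... * rho(a^-1) = [[0, 1], [-1, 1]]  ->  [[-534176, 736575], [-146783, 202399]]
... * rho(b) = [[-3, -8], [8, 21]]  ->  [[7495128, 19741483], [2059541, 5424643]]
... * rho(a^-1) = [[0, 1], [-1, 1]]  ->  [[-19741483, 27236611], [-5424643, 7484184]]
... * rho(b) = [[-3, -8], [8, 21]]  ->  [[277117337, 729900695], [76147401, 200565008]]
... * rho(a) = [[1, -1], [1, 0]]  ->  [[1007018032, -277117337], [276712409, -76147401]]
... * rho(b) = [[-3, -8], [8, 21]]  ->  [[-5237992792, -13875608333], [-1439316435, -3812794693]]
... * rho(a) = [[1, -1], [1, 0]]  ->  [[-19113601125, 5237992792], [-5252111128, 1439316435]]
... * rho(b) = [[-3, -8], [8, 21]]  ->  [[99244745711, 262906657632], [27270864864, 72242534159]]
... * rho(b) = [[-3, -8], [8, 21]]  ->  [[1805519023923, 4727081844584], [496127678680, 1298926298427]]
tr = 1805519023923 + 1298926298427 = 3104445322350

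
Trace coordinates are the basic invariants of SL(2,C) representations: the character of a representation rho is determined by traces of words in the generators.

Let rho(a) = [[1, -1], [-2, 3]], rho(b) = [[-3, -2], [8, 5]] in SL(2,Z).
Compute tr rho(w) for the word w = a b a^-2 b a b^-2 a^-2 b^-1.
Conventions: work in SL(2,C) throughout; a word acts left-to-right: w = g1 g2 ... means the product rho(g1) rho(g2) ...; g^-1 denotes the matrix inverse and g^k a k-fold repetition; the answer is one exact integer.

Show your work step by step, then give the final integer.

rho(a) = [[1, -1], [-2, 3]]
... * rho(b) = [[-3, -2], [8, 5]]  ->  [[-11, -7], [30, 19]]
... * rho(a^-1) = [[3, 1], [2, 1]]  ->  [[-47, -18], [128, 49]]
... * rho(a^-1) = [[3, 1], [2, 1]]  ->  [[-177, -65], [482, 177]]
... * rho(b) = [[-3, -2], [8, 5]]  ->  [[11, 29], [-30, -79]]
... * rho(a) = [[1, -1], [-2, 3]]  ->  [[-47, 76], [128, -207]]
... * rho(b^-1) = [[5, 2], [-8, -3]]  ->  [[-843, -322], [2296, 877]]
... * rho(b^-1) = [[5, 2], [-8, -3]]  ->  [[-1639, -720], [4464, 1961]]
... * rho(a^-1) = [[3, 1], [2, 1]]  ->  [[-6357, -2359], [17314, 6425]]
... * rho(a^-1) = [[3, 1], [2, 1]]  ->  [[-23789, -8716], [64792, 23739]]
... * rho(b^-1) = [[5, 2], [-8, -3]]  ->  [[-49217, -21430], [134048, 58367]]
tr = -49217 + 58367 = 9150

9150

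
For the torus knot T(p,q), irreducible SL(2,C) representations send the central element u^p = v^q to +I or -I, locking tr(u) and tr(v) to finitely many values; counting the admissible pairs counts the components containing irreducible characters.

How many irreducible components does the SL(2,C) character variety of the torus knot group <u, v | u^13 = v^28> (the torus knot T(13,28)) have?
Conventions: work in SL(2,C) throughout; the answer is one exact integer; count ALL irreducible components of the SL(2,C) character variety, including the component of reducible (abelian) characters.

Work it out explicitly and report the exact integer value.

Gamma = < u, v | u^13 = v^28 > (torus knot T(13,28)); the central element u^13 = v^28 acts as +I or -I in any irreducible SL(2,C) representation.
On an irreducible component, tr(u) is locked at 2*cos(pi*alpha/13) for some alpha in 1..12, and tr(v) at 2*cos(pi*beta/28) for some beta in 1..27.
The two central values (-1)^alpha I and (-1)^beta I must be the same matrix, so alpha and beta share a parity.
Enumerate parity-matched pairs: 6*14 odd-odd plus 6*13 even-even gives 162.
That is 162 components of irreducible characters, and with the reducible (abelian) component the total is 163.

163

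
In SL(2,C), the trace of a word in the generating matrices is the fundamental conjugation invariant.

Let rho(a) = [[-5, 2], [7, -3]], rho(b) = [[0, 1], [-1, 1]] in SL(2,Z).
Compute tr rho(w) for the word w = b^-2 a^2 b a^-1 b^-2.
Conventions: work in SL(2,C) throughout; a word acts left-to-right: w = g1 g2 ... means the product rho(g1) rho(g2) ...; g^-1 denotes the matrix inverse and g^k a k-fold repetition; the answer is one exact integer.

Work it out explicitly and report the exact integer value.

rho(b^-1) = [[1, -1], [1, 0]]
... * rho(b^-1) = [[1, -1], [1, 0]]  ->  [[0, -1], [1, -1]]
... * rho(a) = [[-5, 2], [7, -3]]  ->  [[-7, 3], [-12, 5]]
... * rho(a) = [[-5, 2], [7, -3]]  ->  [[56, -23], [95, -39]]
... * rho(b) = [[0, 1], [-1, 1]]  ->  [[23, 33], [39, 56]]
... * rho(a^-1) = [[-3, -2], [-7, -5]]  ->  [[-300, -211], [-509, -358]]
... * rho(b^-1) = [[1, -1], [1, 0]]  ->  [[-511, 300], [-867, 509]]
... * rho(b^-1) = [[1, -1], [1, 0]]  ->  [[-211, 511], [-358, 867]]
tr = -211 + 867 = 656

656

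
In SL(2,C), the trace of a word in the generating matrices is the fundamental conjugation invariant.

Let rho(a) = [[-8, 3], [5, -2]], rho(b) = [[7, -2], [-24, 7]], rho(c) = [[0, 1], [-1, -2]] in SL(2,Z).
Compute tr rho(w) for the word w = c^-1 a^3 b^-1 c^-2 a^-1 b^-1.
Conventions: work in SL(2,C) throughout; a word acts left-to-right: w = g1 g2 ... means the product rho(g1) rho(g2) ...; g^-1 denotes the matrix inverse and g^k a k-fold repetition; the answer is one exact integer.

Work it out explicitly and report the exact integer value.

rho(c^-1) = [[-2, -1], [1, 0]]
... * rho(a) = [[-8, 3], [5, -2]]  ->  [[11, -4], [-8, 3]]
... * rho(a) = [[-8, 3], [5, -2]]  ->  [[-108, 41], [79, -30]]
... * rho(a) = [[-8, 3], [5, -2]]  ->  [[1069, -406], [-782, 297]]
... * rho(b^-1) = [[7, 2], [24, 7]]  ->  [[-2261, -704], [1654, 515]]
... * rho(c^-1) = [[-2, -1], [1, 0]]  ->  [[3818, 2261], [-2793, -1654]]
... * rho(c^-1) = [[-2, -1], [1, 0]]  ->  [[-5375, -3818], [3932, 2793]]
... * rho(a^-1) = [[-2, -3], [-5, -8]]  ->  [[29840, 46669], [-21829, -34140]]
... * rho(b^-1) = [[7, 2], [24, 7]]  ->  [[1328936, 386363], [-972163, -282638]]
tr = 1328936 + -282638 = 1046298

1046298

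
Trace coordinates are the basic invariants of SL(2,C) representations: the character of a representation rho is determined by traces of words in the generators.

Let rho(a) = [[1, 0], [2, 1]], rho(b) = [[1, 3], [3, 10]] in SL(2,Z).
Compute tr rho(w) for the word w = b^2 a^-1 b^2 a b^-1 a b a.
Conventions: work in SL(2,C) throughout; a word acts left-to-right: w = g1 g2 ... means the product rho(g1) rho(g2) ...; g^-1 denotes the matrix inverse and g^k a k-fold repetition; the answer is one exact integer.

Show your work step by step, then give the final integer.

rho(b) = [[1, 3], [3, 10]]
... * rho(b) = [[1, 3], [3, 10]]  ->  [[10, 33], [33, 109]]
... * rho(a^-1) = [[1, 0], [-2, 1]]  ->  [[-56, 33], [-185, 109]]
... * rho(b) = [[1, 3], [3, 10]]  ->  [[43, 162], [142, 535]]
... * rho(b) = [[1, 3], [3, 10]]  ->  [[529, 1749], [1747, 5776]]
... * rho(a) = [[1, 0], [2, 1]]  ->  [[4027, 1749], [13299, 5776]]
... * rho(b^-1) = [[10, -3], [-3, 1]]  ->  [[35023, -10332], [115662, -34121]]
... * rho(a) = [[1, 0], [2, 1]]  ->  [[14359, -10332], [47420, -34121]]
... * rho(b) = [[1, 3], [3, 10]]  ->  [[-16637, -60243], [-54943, -198950]]
... * rho(a) = [[1, 0], [2, 1]]  ->  [[-137123, -60243], [-452843, -198950]]
tr = -137123 + -198950 = -336073

-336073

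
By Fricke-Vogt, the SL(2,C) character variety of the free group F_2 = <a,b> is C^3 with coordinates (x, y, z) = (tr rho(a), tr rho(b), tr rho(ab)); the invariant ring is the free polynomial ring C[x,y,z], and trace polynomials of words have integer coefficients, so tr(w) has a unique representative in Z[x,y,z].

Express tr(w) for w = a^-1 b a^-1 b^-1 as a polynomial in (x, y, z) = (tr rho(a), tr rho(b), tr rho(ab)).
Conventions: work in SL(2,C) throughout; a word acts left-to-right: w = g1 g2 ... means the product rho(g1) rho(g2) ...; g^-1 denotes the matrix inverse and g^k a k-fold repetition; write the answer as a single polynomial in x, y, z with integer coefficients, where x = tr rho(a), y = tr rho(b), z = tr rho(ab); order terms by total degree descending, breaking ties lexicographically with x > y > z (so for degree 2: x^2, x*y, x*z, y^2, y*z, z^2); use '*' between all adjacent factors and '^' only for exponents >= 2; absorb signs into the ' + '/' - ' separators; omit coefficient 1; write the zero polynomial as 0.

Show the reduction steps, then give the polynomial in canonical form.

x*y*z - y^2 - z^2 + 2

tr(a^-1) = tr(a) = x
tr(a b a) = tr(a) tr(b a) - tr(b)   [square of a] = x*z - y
tr(a b a b) = tr(b a) tr(b a) - tr(1)   [split at a repeated b] = z^2 - 2
tr(b a b^-1 a) = tr(a b a) tr(b) - tr(a b a b)   [inverse elimination on b] = x*y*z - y^2 - z^2 + 2
tr(b^-1 a^-1 b a) = tr(b a b^-1) tr(a) - tr(b a b^-1 a)   [inverse elimination on a] = -x*y*z + x^2 + y^2 + z^2 - 2
tr(a^-1 b a^-1 b^-1) = tr(b^-1 a^-1 b) tr(a) - tr(b^-1 a^-1 b a)   [inverse elimination on a] = x*y*z - y^2 - z^2 + 2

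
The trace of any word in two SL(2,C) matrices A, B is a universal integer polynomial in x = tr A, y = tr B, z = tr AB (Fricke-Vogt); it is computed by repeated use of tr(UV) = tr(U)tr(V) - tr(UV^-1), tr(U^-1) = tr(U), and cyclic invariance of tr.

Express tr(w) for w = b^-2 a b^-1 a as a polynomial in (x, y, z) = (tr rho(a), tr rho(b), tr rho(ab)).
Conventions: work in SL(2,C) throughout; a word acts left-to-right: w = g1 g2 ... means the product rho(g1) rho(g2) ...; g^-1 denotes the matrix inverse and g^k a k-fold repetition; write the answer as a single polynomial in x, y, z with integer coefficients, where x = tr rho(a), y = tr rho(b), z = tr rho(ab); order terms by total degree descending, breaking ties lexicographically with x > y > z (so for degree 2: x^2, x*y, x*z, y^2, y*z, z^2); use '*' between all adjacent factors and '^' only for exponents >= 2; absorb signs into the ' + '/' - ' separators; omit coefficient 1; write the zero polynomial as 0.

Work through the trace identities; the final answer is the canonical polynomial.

x^2*y^3 - 2*x*y^2*z - x^2*y + y*z^2 + x*z - y

trace(a^2) = trace(a) * trace(a) - trace(1)  (reduce the a square) = x^2 - 2
reduce: trace(a^2 b) = trace(a) * trace(b a) - trace(b)  (reduce the a square) = x*z - y
reduce: trace(b^-1 a^2) = trace(a^2) * trace(b) - trace(a^2 b)  (eliminate b^-1) = x^2*y - x*z - y
trace(a b^-2 a) = trace(b^-1 a^2) * trace(b) - trace(b^-1 a^2 b)  (eliminate b^-1) = x^2*y^2 - x*y*z - x^2 - y^2 + 2
trace(a b a b) = trace(a b) * trace(a b) - trace(1)  (split on a) = z^2 - 2
reduce: trace(a b a b^-1) = trace(a b a) * trace(b) - trace(a b a b)  (eliminate b^-1) = x*y*z - y^2 - z^2 + 2
reduce: trace(a b^-2 a b) = trace(a b a b^-1) * trace(b) - trace(a b a)  (eliminate b^-1) = x*y^2*z - y^3 - y*z^2 - x*z + 3*y
so trace(b^-2 a b^-1 a) = trace(a b^-2 a) * trace(b) - trace(a b^-2 a b)  (eliminate b^-1) = x^2*y^3 - 2*x*y^2*z - x^2*y + y*z^2 + x*z - y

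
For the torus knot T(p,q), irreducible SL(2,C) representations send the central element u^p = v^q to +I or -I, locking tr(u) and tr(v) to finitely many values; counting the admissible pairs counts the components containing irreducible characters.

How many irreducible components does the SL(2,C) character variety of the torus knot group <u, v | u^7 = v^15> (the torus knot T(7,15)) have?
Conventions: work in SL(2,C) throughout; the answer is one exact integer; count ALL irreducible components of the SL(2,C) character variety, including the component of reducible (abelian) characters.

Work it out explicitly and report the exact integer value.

In the torus knot group T(7,15), u^7 = v^15 is central, so an irreducible representation sends it to +I or -I (Schur).
On an irreducible component, tr(u) is locked at 2*cos(pi*alpha/7) for some alpha in 1..6, and tr(v) at 2*cos(pi*beta/15) for some beta in 1..14.
u^7 = (-1)^alpha I and v^15 = (-1)^beta I must agree, so alpha and beta have equal parity.
Enumerate parity-matched pairs: 3*7 odd-odd plus 3*7 even-even gives 42.
That is 42 components of irreducible characters, and with the reducible (abelian) component the total is 43.

43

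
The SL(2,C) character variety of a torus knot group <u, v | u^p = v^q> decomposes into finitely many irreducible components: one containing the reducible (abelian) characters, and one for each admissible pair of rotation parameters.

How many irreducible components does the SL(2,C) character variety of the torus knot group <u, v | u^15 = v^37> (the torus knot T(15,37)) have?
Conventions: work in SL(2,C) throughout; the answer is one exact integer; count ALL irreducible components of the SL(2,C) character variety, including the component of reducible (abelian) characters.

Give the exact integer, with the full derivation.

253

Gamma = < u, v | u^15 = v^37 > (torus knot T(15,37)); the central element u^15 = v^37 acts as +I or -I in any irreducible SL(2,C) representation.
So on each irreducible component the traces are pinned: tr(u) = 2*cos(pi*alpha/15) with 1 <= alpha <= 14, tr(v) = 2*cos(pi*beta/37) with 1 <= beta <= 36.
u^15 = (-1)^alpha I and v^37 = (-1)^beta I must agree, so alpha and beta have equal parity.
Counting: 7 odd alphas x 18 odd betas + 7 even alphas x 18 even betas = 126 + 126 = 252.
That is 252 components of irreducible characters, and with the reducible (abelian) component the total is 253.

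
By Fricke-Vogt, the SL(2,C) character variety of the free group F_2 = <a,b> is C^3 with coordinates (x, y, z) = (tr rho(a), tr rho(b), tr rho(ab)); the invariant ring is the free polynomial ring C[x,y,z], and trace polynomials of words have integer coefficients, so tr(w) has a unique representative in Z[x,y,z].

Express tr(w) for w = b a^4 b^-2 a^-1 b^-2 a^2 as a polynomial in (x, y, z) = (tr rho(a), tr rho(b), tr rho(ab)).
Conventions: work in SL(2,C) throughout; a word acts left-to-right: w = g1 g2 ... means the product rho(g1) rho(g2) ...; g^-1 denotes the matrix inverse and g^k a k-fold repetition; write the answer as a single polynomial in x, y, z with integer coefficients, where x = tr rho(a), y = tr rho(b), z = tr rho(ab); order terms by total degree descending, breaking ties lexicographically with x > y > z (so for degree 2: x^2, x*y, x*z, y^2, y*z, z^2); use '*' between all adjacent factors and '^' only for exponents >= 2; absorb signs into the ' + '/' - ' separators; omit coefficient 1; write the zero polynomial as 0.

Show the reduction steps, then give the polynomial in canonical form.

trace(b a^2) = trace(a) * trace(b a) - trace(b) = x*z - y
trace(a^2 b a) = trace(a) * trace(b a^2) - trace(b a) = x^2*z - x*y - z
next, trace(b a^4) = trace(a) * trace(a^2 b a) - trace(a^2 b) = x^3*z - x^2*y - 2*x*z + y
trace(a^2 b a^3) = trace(a) * trace(b a^4) - trace(b a^3) = x^4*z - x^3*y - 3*x^2*z + 2*x*y + z
next, trace(a^2 b a^4) = trace(a) * trace(a^2 b a^3) - trace(a^2 b a^2) = x^5*z - x^4*y - 4*x^3*z + 3*x^2*y + 3*x*z - y
trace(b a b a) = trace(b a) * trace(b a) - trace(1)   [split at repeated b] = z^2 - 2
trace(b a b) = trace(b) * trace(a b) - trace(a) = y*z - x
trace(b a b a^2) = trace(a) * trace(b a b a) - trace(b a b) = x*z^2 - y*z - x
next, trace(b a^3 b a) = trace(a) * trace(b a b a^2) - trace(b a b a) = x^2*z^2 - x*y*z - x^2 - z^2 + 2
trace(a^2) = trace(a) * trace(a) - trace(1) = x^2 - 2
trace(b^2 a^2) = trace(b) * trace(a^2 b) - trace(a^2) = x*y*z - x^2 - y^2 + 2
next, trace(b a^3 b) = trace(a) * trace(b^2 a^2) - trace(b^2 a) = x^2*y*z - x^3 - x*y^2 - y*z + 3*x
and trace(a^2 b a^2 b a) = trace(a) * trace(b a^3 b a) - trace(b a^3 b) = x^3*z^2 - 2*x^2*y*z + x*y^2 - x*z^2 + y*z - x
trace(a^2 b a^2 b) = trace(a) * trace(b a^2 b a) - trace(b a^2 b) = x^2*z^2 - 2*x*y*z + y^2 - 2
trace(a^2 b a^4 b) = trace(a) * trace(a^2 b a^2 b a) - trace(a^2 b a^2 b) = x^4*z^2 - 2*x^3*y*z + x^2*y^2 - 2*x^2*z^2 + 3*x*y*z - x^2 - y^2 + 2
and trace(b^-1 a^2 b a^4) = trace(a^2 b a^4) * trace(b) - trace(a^2 b a^4 b) = x^5*y*z - x^4*y^2 - x^4*z^2 - 2*x^3*y*z + 2*x^2*y^2 + 2*x^2*z^2 + x^2 - 2
trace(a^2 b a^4 b^-2) = trace(b^-1 a^2 b a^4) * trace(b) - trace(b^-1 a^2 b a^4 b) = x^5*y^2*z - x^4*y^3 - x^4*y*z^2 - x^5*z - 2*x^3*y^2*z + x^4*y + 2*x^2*y^3 + 2*x^2*y*z^2 + 4*x^3*z - 2*x^2*y - 3*x*z - y
trace(b^-1 a^2 b a^4 b^-2) = trace(a^2 b a^4 b^-2) * trace(b) - trace(a^2 b a^4 b^-1) = x^5*y^3*z - x^4*y^4 - x^4*y^2*z^2 - 2*x^5*y*z - 2*x^3*y^3*z + 2*x^4*y^2 + x^4*z^2 + 2*x^2*y^4 + 2*x^2*y^2*z^2 + 6*x^3*y*z - 4*x^2*y^2 - 2*x^2*z^2 - 3*x*y*z - x^2 - y^2 + 2
next, trace(b^-2 a^2 b a^4 b^-2) = trace(b^-1 a^2 b a^4 b^-2) * trace(b) - trace(b^-1 a^2 b a^4 b^-1) = x^5*y^4*z - x^4*y^5 - x^4*y^3*z^2 - 3*x^5*y^2*z - 2*x^3*y^4*z + 3*x^4*y^3 + 2*x^4*y*z^2 + 2*x^2*y^5 + 2*x^2*y^3*z^2 + x^5*z + 8*x^3*y^2*z - x^4*y - 6*x^2*y^3 - 4*x^2*y*z^2 - 4*x^3*z - 3*x*y^2*z + x^2*y - y^3 + 3*x*z + 3*y
next, trace(a^2 b a^5) = trace(a) * trace(a^3 b a^3) - trace(a^3 b a^2) = x^6*z - x^5*y - 5*x^4*z + 4*x^3*y + 6*x^2*z - 3*x*y - z
and trace(a b a b a^3) = trace(a) * trace(a^2 b a b a) - trace(a^2 b a b) = x^3*z^2 - x^2*y*z - x^3 - 2*x*z^2 + y*z + 3*x
next, trace(b a^5 b a) = trace(a) * trace(a b a b a^3) - trace(a b a b a^2) = x^4*z^2 - x^3*y*z - x^4 - 3*x^2*z^2 + 2*x*y*z + 4*x^2 + z^2 - 2
next, trace(a^3) = trace(a) * trace(a^2) - trace(a) = x^3 - 3*x
trace(a^4) = trace(a) * trace(a^3) - trace(a^2) = x^4 - 4*x^2 + 2
and trace(a^3 b^2 a) = trace(b) * trace(a^4 b) - trace(a^4) = x^3*y*z - x^4 - x^2*y^2 - 2*x*y*z + 4*x^2 + y^2 - 2
trace(b a^5 b) = trace(a) * trace(a^3 b^2 a) - trace(a^3 b^2) = x^4*y*z - x^5 - x^3*y^2 - 3*x^2*y*z + 5*x^3 + 2*x*y^2 + y*z - 5*x
next, trace(a^2 b a^5 b) = trace(a) * trace(b a^5 b a) - trace(b a^5 b) = x^5*z^2 - 2*x^4*y*z + x^3*y^2 - 3*x^3*z^2 + 5*x^2*y*z - x^3 - 2*x*y^2 + x*z^2 - y*z + 3*x
and trace(b^-1 a^2 b a^5) = trace(a^2 b a^5) * trace(b) - trace(a^2 b a^5 b) = x^6*y*z - x^5*y^2 - x^5*z^2 - 3*x^4*y*z + 3*x^3*y^2 + 3*x^3*z^2 + x^2*y*z + x^3 - x*y^2 - x*z^2 - 3*x
and trace(a b^-2 a^2 b a^4) = trace(b^-1 a^2 b a^5) * trace(b) - trace(b^-1 a^2 b a^5 b) = x^6*y^2*z - x^5*y^3 - x^5*y*z^2 - x^6*z - 3*x^4*y^2*z + x^5*y + 3*x^3*y^3 + 3*x^3*y*z^2 + 5*x^4*z + x^2*y^2*z - 3*x^3*y - x*y^3 - x*y*z^2 - 6*x^2*z + z
next, trace(a^2 b a^4 b a) = trace(a) * trace(a b a^4 b a) - trace(a b a^4 b) = x^5*z^2 - 2*x^4*y*z + x^3*y^2 - 3*x^3*z^2 + 4*x^2*y*z - x*y^2 + 2*x*z^2 - y*z - x
and trace(b a b a b a) = trace(b a) * trace(b a b a) - trace(b^-1 a^-1)   [split at repeated b] = z^3 - 3*z
trace(b a b a b) = trace(b) * trace(a b a b) - trace(a b a) = y*z^2 - x*z - y
next, trace(a b a b a b a) = trace(a) * trace(b a b a b a) - trace(b a b a b) = x*z^3 - y*z^2 - 2*x*z + y
trace(b a^3 b a b a) = trace(a) * trace(a b a b a b a) - trace(a b a b a b) = x^2*z^3 - x*y*z^2 - 2*x^2*z - z^3 + x*y + 3*z
and trace(b a b^2 a^2) = trace(b) * trace(a^2 b a b) - trace(a^2 b a) = x*y*z^2 - x^2*z - y^2*z + z
trace(b a^3 b a b) = trace(a) * trace(b a b^2 a^2) - trace(b a b^2 a) = x^2*y*z^2 - x^3*z - x*y^2*z - y*z^2 + 2*x*z + y
next, trace(b a b a^2 b a^3) = trace(a) * trace(b a^3 b a b a) - trace(b a^3 b a b) = x^3*z^3 - 2*x^2*y*z^2 - x^3*z + x*y^2*z - x*z^3 + x^2*y + y*z^2 + x*z - y
trace(b a b a^2 b) = trace(b) * trace(a b a^2 b) - trace(a b a^2) = x*y*z^2 - x^2*z - y^2*z + z
and trace(b a b a^2 b a^2) = trace(a) * trace(b a b a^2 b a) - trace(b a b a^2 b) = x^2*z^3 - 2*x*y*z^2 - x^2*z + y^2*z + x*y - z
trace(a^2 b a^4 b a b) = trace(a) * trace(b a b a^2 b a^3) - trace(b a b a^2 b a^2) = x^4*z^3 - 2*x^3*y*z^2 - x^4*z + x^2*y^2*z - 2*x^2*z^3 + x^3*y + 3*x*y*z^2 + 2*x^2*z - y^2*z - 2*x*y + z
and trace(a^2 b a^4 b a b^-1) = trace(a^2 b a^4 b a) * trace(b) - trace(a^2 b a^4 b a b) = x^5*y*z^2 - 2*x^4*y^2*z - x^4*z^3 + x^3*y^3 - x^3*y*z^2 + x^4*z + 3*x^2*y^2*z + 2*x^2*z^3 - x^3*y - x*y^3 - x*y*z^2 - 2*x^2*z + x*y - z
and trace(a b^-2 a^2 b a^4 b) = trace(a^2 b a^4 b a b^-1) * trace(b) - trace(a^2 b a^4 b a) = x^5*y^2*z^2 - 2*x^4*y^3*z - x^4*y*z^3 - x^5*z^2 + x^3*y^4 - x^3*y^2*z^2 + 3*x^4*y*z + 3*x^2*y^3*z + 2*x^2*y*z^3 - 2*x^3*y^2 + 3*x^3*z^2 - x*y^4 - x*y^2*z^2 - 6*x^2*y*z + 2*x*y^2 - 2*x*z^2 + x
trace(a b^-2 a^2 b a^4 b^-1) = trace(a b^-2 a^2 b a^4) * trace(b) - trace(a b^-2 a^2 b a^4 b) = x^6*y^3*z - x^5*y^4 - 2*x^5*y^2*z^2 - x^6*y*z - x^4*y^3*z + x^4*y*z^3 + x^5*y^2 + x^5*z^2 + 2*x^3*y^4 + 4*x^3*y^2*z^2 + 2*x^4*y*z - 2*x^2*y^3*z - 2*x^2*y*z^3 - x^3*y^2 - 3*x^3*z^2 - 2*x*y^2 + 2*x*z^2 + y*z - x
next, trace(b^-2 a^2 b a^4 b^-2 a) = trace(a b^-2 a^2 b a^4 b^-1) * trace(b) - trace(a b^-2 a^2 b a^4) = x^6*y^4*z - x^5*y^5 - 2*x^5*y^3*z^2 - 2*x^6*y^2*z - x^4*y^4*z + x^4*y^2*z^3 + 2*x^5*y^3 + 2*x^5*y*z^2 + 2*x^3*y^5 + 4*x^3*y^3*z^2 + x^6*z + 5*x^4*y^2*z - 2*x^2*y^4*z - 2*x^2*y^2*z^3 - x^5*y - 4*x^3*y^3 - 6*x^3*y*z^2 - 5*x^4*z - x^2*y^2*z + 3*x^3*y - x*y^3 + 3*x*y*z^2 + 6*x^2*z + y^2*z - x*y - z
next, trace(b a^4 b^-2 a^-1 b^-2 a^2) = trace(b^-2 a^2 b a^4 b^-2) * trace(a) - trace(b^-2 a^2 b a^4 b^-2 a) = x^5*y^3*z^2 - x^6*y^2*z - x^4*y^4*z - x^4*y^2*z^3 + x^5*y^3 - 2*x^3*y^3*z^2 + 3*x^4*y^2*z + 2*x^2*y^4*z + 2*x^2*y^2*z^3 - 2*x^3*y^3 + 2*x^3*y*z^2 + x^4*z - 2*x^2*y^2*z - 2*x^3*y - 3*x*y*z^2 - 3*x^2*z - y^2*z + 4*x*y + z

x^5*y^3*z^2 - x^6*y^2*z - x^4*y^4*z - x^4*y^2*z^3 + x^5*y^3 - 2*x^3*y^3*z^2 + 3*x^4*y^2*z + 2*x^2*y^4*z + 2*x^2*y^2*z^3 - 2*x^3*y^3 + 2*x^3*y*z^2 + x^4*z - 2*x^2*y^2*z - 2*x^3*y - 3*x*y*z^2 - 3*x^2*z - y^2*z + 4*x*y + z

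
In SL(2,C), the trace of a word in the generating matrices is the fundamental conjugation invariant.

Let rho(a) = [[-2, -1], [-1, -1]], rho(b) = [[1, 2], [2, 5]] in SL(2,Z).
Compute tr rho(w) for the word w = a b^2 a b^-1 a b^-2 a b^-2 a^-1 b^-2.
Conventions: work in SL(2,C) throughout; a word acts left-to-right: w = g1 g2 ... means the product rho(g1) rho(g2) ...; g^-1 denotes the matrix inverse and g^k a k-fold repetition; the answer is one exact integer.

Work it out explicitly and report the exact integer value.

-22295126

rho(a) = [[-2, -1], [-1, -1]]
... * rho(b) = [[1, 2], [2, 5]]  ->  [[-4, -9], [-3, -7]]
... * rho(b) = [[1, 2], [2, 5]]  ->  [[-22, -53], [-17, -41]]
... * rho(a) = [[-2, -1], [-1, -1]]  ->  [[97, 75], [75, 58]]
... * rho(b^-1) = [[5, -2], [-2, 1]]  ->  [[335, -119], [259, -92]]
... * rho(a) = [[-2, -1], [-1, -1]]  ->  [[-551, -216], [-426, -167]]
... * rho(b^-1) = [[5, -2], [-2, 1]]  ->  [[-2323, 886], [-1796, 685]]
... * rho(b^-1) = [[5, -2], [-2, 1]]  ->  [[-13387, 5532], [-10350, 4277]]
... * rho(a) = [[-2, -1], [-1, -1]]  ->  [[21242, 7855], [16423, 6073]]
... * rho(b^-1) = [[5, -2], [-2, 1]]  ->  [[90500, -34629], [69969, -26773]]
... * rho(b^-1) = [[5, -2], [-2, 1]]  ->  [[521758, -215629], [403391, -166711]]
... * rho(a^-1) = [[-1, 1], [1, -2]]  ->  [[-737387, 953016], [-570102, 736813]]
... * rho(b^-1) = [[5, -2], [-2, 1]]  ->  [[-5592967, 2427790], [-4324136, 1877017]]
... * rho(b^-1) = [[5, -2], [-2, 1]]  ->  [[-32820415, 13613724], [-25374714, 10525289]]
tr = -32820415 + 10525289 = -22295126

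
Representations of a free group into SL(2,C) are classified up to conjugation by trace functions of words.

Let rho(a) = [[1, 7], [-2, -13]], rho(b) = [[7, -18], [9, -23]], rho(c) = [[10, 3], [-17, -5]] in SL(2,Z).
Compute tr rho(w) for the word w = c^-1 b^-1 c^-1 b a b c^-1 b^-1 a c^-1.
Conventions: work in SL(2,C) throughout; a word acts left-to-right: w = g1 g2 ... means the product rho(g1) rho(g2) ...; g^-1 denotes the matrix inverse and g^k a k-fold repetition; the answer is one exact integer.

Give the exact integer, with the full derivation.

4926124882753

rho(c^-1) = [[-5, -3], [17, 10]]
... * rho(b^-1) = [[-23, 18], [-9, 7]]  ->  [[142, -111], [-481, 376]]
... * rho(c^-1) = [[-5, -3], [17, 10]]  ->  [[-2597, -1536], [8797, 5203]]
... * rho(b) = [[7, -18], [9, -23]]  ->  [[-32003, 82074], [108406, -278015]]
... * rho(a) = [[1, 7], [-2, -13]]  ->  [[-196151, -1290983], [664436, 4373037]]
... * rho(b) = [[7, -18], [9, -23]]  ->  [[-12991904, 33223327], [44008385, -112539699]]
... * rho(c^-1) = [[-5, -3], [17, 10]]  ->  [[629756079, 371208982], [-2133216808, -1257422145]]
... * rho(b^-1) = [[-23, 18], [-9, 7]]  ->  [[-17825270655, 13934072296], [60380785889, -47199857559]]
... * rho(a) = [[1, 7], [-2, -13]]  ->  [[-45693415247, -305919834433], [154780501007, 1036263649490]]
... * rho(c^-1) = [[-5, -3], [17, 10]]  ->  [[-4972170109126, -2922118098589], [16842579536295, 9898294991879]]
tr = -4972170109126 + 9898294991879 = 4926124882753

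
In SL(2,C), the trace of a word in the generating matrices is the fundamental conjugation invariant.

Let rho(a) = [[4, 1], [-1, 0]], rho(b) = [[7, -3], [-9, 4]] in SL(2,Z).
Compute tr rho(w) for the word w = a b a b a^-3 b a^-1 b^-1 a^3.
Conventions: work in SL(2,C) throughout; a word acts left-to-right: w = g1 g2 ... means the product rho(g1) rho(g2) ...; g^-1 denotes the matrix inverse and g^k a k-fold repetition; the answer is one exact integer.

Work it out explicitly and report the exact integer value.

-123675314

rho(a) = [[4, 1], [-1, 0]]
... * rho(b) = [[7, -3], [-9, 4]]  ->  [[19, -8], [-7, 3]]
... * rho(a) = [[4, 1], [-1, 0]]  ->  [[84, 19], [-31, -7]]
... * rho(b) = [[7, -3], [-9, 4]]  ->  [[417, -176], [-154, 65]]
... * rho(a^-1) = [[0, -1], [1, 4]]  ->  [[-176, -1121], [65, 414]]
... * rho(a^-1) = [[0, -1], [1, 4]]  ->  [[-1121, -4308], [414, 1591]]
... * rho(a^-1) = [[0, -1], [1, 4]]  ->  [[-4308, -16111], [1591, 5950]]
... * rho(b) = [[7, -3], [-9, 4]]  ->  [[114843, -51520], [-42413, 19027]]
... * rho(a^-1) = [[0, -1], [1, 4]]  ->  [[-51520, -320923], [19027, 118521]]
... * rho(b^-1) = [[4, 3], [9, 7]]  ->  [[-3094387, -2401021], [1142797, 886728]]
... * rho(a) = [[4, 1], [-1, 0]]  ->  [[-9976527, -3094387], [3684460, 1142797]]
... * rho(a) = [[4, 1], [-1, 0]]  ->  [[-36811721, -9976527], [13595043, 3684460]]
... * rho(a) = [[4, 1], [-1, 0]]  ->  [[-137270357, -36811721], [50695712, 13595043]]
tr = -137270357 + 13595043 = -123675314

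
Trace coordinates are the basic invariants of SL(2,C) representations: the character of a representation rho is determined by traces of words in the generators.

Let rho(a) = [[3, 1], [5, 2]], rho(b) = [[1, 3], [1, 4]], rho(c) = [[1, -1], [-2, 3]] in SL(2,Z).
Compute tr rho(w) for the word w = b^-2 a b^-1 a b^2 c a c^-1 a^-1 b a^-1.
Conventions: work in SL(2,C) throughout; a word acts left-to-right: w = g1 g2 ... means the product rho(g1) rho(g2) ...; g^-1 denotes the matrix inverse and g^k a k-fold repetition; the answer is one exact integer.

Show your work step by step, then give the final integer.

-144155

rho(b^-1) = [[4, -3], [-1, 1]]
... * rho(b^-1) = [[4, -3], [-1, 1]]  ->  [[19, -15], [-5, 4]]
... * rho(a) = [[3, 1], [5, 2]]  ->  [[-18, -11], [5, 3]]
... * rho(b^-1) = [[4, -3], [-1, 1]]  ->  [[-61, 43], [17, -12]]
... * rho(a) = [[3, 1], [5, 2]]  ->  [[32, 25], [-9, -7]]
... * rho(b) = [[1, 3], [1, 4]]  ->  [[57, 196], [-16, -55]]
... * rho(b) = [[1, 3], [1, 4]]  ->  [[253, 955], [-71, -268]]
... * rho(c) = [[1, -1], [-2, 3]]  ->  [[-1657, 2612], [465, -733]]
... * rho(a) = [[3, 1], [5, 2]]  ->  [[8089, 3567], [-2270, -1001]]
... * rho(c^-1) = [[3, 1], [2, 1]]  ->  [[31401, 11656], [-8812, -3271]]
... * rho(a^-1) = [[2, -1], [-5, 3]]  ->  [[4522, 3567], [-1269, -1001]]
... * rho(b) = [[1, 3], [1, 4]]  ->  [[8089, 27834], [-2270, -7811]]
... * rho(a^-1) = [[2, -1], [-5, 3]]  ->  [[-122992, 75413], [34515, -21163]]
tr = -122992 + -21163 = -144155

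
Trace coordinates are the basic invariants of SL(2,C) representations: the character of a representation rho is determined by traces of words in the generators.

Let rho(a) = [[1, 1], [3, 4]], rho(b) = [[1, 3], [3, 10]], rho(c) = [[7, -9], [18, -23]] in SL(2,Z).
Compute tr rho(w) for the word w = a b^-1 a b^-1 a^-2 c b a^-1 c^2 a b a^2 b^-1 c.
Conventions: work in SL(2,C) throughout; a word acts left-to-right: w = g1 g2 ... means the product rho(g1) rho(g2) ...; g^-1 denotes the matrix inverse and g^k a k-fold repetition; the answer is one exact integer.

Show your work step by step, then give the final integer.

-609612949

rho(a) = [[1, 1], [3, 4]]
... * rho(b^-1) = [[10, -3], [-3, 1]]  ->  [[7, -2], [18, -5]]
... * rho(a) = [[1, 1], [3, 4]]  ->  [[1, -1], [3, -2]]
... * rho(b^-1) = [[10, -3], [-3, 1]]  ->  [[13, -4], [36, -11]]
... * rho(a^-1) = [[4, -1], [-3, 1]]  ->  [[64, -17], [177, -47]]
... * rho(a^-1) = [[4, -1], [-3, 1]]  ->  [[307, -81], [849, -224]]
... * rho(c) = [[7, -9], [18, -23]]  ->  [[691, -900], [1911, -2489]]
... * rho(b) = [[1, 3], [3, 10]]  ->  [[-2009, -6927], [-5556, -19157]]
... * rho(a^-1) = [[4, -1], [-3, 1]]  ->  [[12745, -4918], [35247, -13601]]
... * rho(c) = [[7, -9], [18, -23]]  ->  [[691, -1591], [1911, -4400]]
... * rho(c) = [[7, -9], [18, -23]]  ->  [[-23801, 30374], [-65823, 84001]]
... * rho(a) = [[1, 1], [3, 4]]  ->  [[67321, 97695], [186180, 270181]]
... * rho(b) = [[1, 3], [3, 10]]  ->  [[360406, 1178913], [996723, 3260350]]
... * rho(a) = [[1, 1], [3, 4]]  ->  [[3897145, 5076058], [10777773, 14038123]]
... * rho(a) = [[1, 1], [3, 4]]  ->  [[19125319, 24201377], [52892142, 66930265]]
... * rho(b^-1) = [[10, -3], [-3, 1]]  ->  [[118649059, -33174580], [328130625, -91746161]]
... * rho(c) = [[7, -9], [18, -23]]  ->  [[233400973, -304826191], [645483477, -843013922]]
tr = 233400973 + -843013922 = -609612949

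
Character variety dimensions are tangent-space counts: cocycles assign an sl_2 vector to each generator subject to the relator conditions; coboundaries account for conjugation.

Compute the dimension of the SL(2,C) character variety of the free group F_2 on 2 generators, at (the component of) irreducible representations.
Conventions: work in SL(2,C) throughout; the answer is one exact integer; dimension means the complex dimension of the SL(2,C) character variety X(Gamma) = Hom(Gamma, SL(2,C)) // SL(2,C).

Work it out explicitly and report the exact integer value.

Gamma = F_2 has 2 generators and no relators.
Z^1(Gamma, Ad rho) = (sl_2)^2: a cocycle is a free choice of one sl_2 vector per generator, so dim Z^1 = 3*2 = 6.
Irreducibility makes the coboundary map sl_2 -> Z^1 injective (trivial centralizer), so dim B^1 = 3.
dim H^1 = 6 - 3 = 3, which is dim X.

3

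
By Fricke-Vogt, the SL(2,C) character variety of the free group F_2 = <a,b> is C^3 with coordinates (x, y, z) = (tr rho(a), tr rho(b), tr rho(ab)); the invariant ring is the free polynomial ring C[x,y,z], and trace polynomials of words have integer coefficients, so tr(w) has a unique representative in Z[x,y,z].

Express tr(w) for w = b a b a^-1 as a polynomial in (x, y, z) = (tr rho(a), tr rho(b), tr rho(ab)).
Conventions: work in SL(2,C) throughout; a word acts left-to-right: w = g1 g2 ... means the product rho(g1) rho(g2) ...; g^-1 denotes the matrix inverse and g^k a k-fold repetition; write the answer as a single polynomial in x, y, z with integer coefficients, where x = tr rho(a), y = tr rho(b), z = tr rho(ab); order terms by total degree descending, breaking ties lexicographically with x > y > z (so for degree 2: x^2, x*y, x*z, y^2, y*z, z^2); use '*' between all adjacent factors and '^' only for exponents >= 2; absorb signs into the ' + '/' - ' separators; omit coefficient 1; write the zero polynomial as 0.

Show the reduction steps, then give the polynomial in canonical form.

so tr(b a b) = tr(b)*tr(a b) - tr(a) = y*z - x
tr(b a b a) = tr(a b)*tr(a b) - tr(1) = z^2 - 2
tr(b a b a^-1) = tr(b a b)*tr(a) - tr(b a b a) = x*y*z - x^2 - z^2 + 2

x*y*z - x^2 - z^2 + 2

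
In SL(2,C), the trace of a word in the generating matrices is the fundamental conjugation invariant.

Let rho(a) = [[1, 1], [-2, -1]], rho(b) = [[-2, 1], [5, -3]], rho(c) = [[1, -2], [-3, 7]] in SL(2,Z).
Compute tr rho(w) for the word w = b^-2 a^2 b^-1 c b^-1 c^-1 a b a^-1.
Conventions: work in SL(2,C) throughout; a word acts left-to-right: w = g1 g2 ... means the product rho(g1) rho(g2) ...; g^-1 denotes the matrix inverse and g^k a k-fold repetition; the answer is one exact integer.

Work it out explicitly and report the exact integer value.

rho(b^-1) = [[-3, -1], [-5, -2]]
... * rho(b^-1) = [[-3, -1], [-5, -2]]  ->  [[14, 5], [25, 9]]
... * rho(a) = [[1, 1], [-2, -1]]  ->  [[4, 9], [7, 16]]
... * rho(a) = [[1, 1], [-2, -1]]  ->  [[-14, -5], [-25, -9]]
... * rho(b^-1) = [[-3, -1], [-5, -2]]  ->  [[67, 24], [120, 43]]
... * rho(c) = [[1, -2], [-3, 7]]  ->  [[-5, 34], [-9, 61]]
... * rho(b^-1) = [[-3, -1], [-5, -2]]  ->  [[-155, -63], [-278, -113]]
... * rho(c^-1) = [[7, 2], [3, 1]]  ->  [[-1274, -373], [-2285, -669]]
... * rho(a) = [[1, 1], [-2, -1]]  ->  [[-528, -901], [-947, -1616]]
... * rho(b) = [[-2, 1], [5, -3]]  ->  [[-3449, 2175], [-6186, 3901]]
... * rho(a^-1) = [[-1, -1], [2, 1]]  ->  [[7799, 5624], [13988, 10087]]
tr = 7799 + 10087 = 17886

17886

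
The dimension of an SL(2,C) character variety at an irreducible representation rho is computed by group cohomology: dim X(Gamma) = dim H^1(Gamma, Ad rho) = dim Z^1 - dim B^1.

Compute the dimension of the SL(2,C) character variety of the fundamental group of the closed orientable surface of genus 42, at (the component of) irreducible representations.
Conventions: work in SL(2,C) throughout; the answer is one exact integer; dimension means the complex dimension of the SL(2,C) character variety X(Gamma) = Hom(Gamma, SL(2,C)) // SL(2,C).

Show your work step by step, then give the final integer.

pi_1 of the closed genus-42 surface has 84 generators bound by the single product-of-commutators relator.
A cocycle assigns one sl_2 vector per generator subject to the relator condition d_2(z) = 0: dim of the unconstrained space is 3*2g = 252.
At an irreducible rho, H^2 = coker(d_2) vanishes (Poincare duality: H^2 is dual to H^0 = invariants = 0), so d_2 is surjective onto sl_2 and dim Z^1 = 252 - 3 = 249.
dim B^1 = 3 (coboundaries, injective at irreducible rho).
dim H^1 = 249 - 3 = 246 = dim X.

246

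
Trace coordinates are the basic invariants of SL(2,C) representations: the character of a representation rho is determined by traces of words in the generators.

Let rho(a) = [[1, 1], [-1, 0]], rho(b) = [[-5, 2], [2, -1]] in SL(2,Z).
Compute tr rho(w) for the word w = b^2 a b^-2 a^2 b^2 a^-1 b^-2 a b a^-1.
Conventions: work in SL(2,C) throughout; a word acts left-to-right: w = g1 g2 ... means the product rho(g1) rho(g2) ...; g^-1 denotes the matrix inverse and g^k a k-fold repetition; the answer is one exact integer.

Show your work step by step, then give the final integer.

rho(b) = [[-5, 2], [2, -1]]
... * rho(b) = [[-5, 2], [2, -1]]  ->  [[29, -12], [-12, 5]]
... * rho(a) = [[1, 1], [-1, 0]]  ->  [[41, 29], [-17, -12]]
... * rho(b^-1) = [[-1, -2], [-2, -5]]  ->  [[-99, -227], [41, 94]]
... * rho(b^-1) = [[-1, -2], [-2, -5]]  ->  [[553, 1333], [-229, -552]]
... * rho(a) = [[1, 1], [-1, 0]]  ->  [[-780, 553], [323, -229]]
... * rho(a) = [[1, 1], [-1, 0]]  ->  [[-1333, -780], [552, 323]]
... * rho(b) = [[-5, 2], [2, -1]]  ->  [[5105, -1886], [-2114, 781]]
... * rho(b) = [[-5, 2], [2, -1]]  ->  [[-29297, 12096], [12132, -5009]]
... * rho(a^-1) = [[0, -1], [1, 1]]  ->  [[12096, 41393], [-5009, -17141]]
... * rho(b^-1) = [[-1, -2], [-2, -5]]  ->  [[-94882, -231157], [39291, 95723]]
... * rho(b^-1) = [[-1, -2], [-2, -5]]  ->  [[557196, 1345549], [-230737, -557197]]
... * rho(a) = [[1, 1], [-1, 0]]  ->  [[-788353, 557196], [326460, -230737]]
... * rho(b) = [[-5, 2], [2, -1]]  ->  [[5056157, -2133902], [-2093774, 883657]]
... * rho(a^-1) = [[0, -1], [1, 1]]  ->  [[-2133902, -7190059], [883657, 2977431]]
tr = -2133902 + 2977431 = 843529

843529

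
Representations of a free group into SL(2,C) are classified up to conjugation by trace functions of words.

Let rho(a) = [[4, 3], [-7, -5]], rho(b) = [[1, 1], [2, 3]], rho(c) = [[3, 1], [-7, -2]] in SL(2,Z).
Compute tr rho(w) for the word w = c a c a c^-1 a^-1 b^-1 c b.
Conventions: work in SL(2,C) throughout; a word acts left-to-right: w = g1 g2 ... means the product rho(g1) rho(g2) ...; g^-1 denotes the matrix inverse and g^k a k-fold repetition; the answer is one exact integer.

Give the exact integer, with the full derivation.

-6889

rho(c) = [[3, 1], [-7, -2]]
... * rho(a) = [[4, 3], [-7, -5]]  ->  [[5, 4], [-14, -11]]
... * rho(c) = [[3, 1], [-7, -2]]  ->  [[-13, -3], [35, 8]]
... * rho(a) = [[4, 3], [-7, -5]]  ->  [[-31, -24], [84, 65]]
... * rho(c^-1) = [[-2, -1], [7, 3]]  ->  [[-106, -41], [287, 111]]
... * rho(a^-1) = [[-5, -3], [7, 4]]  ->  [[243, 154], [-658, -417]]
... * rho(b^-1) = [[3, -1], [-2, 1]]  ->  [[421, -89], [-1140, 241]]
... * rho(c) = [[3, 1], [-7, -2]]  ->  [[1886, 599], [-5107, -1622]]
... * rho(b) = [[1, 1], [2, 3]]  ->  [[3084, 3683], [-8351, -9973]]
tr = 3084 + -9973 = -6889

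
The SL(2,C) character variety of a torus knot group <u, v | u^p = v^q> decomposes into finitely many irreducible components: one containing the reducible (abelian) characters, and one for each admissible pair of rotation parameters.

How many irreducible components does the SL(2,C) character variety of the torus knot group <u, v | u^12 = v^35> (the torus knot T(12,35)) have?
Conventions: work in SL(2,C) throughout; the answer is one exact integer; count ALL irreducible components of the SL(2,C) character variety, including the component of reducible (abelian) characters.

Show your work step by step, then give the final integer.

188

Gamma = < u, v | u^12 = v^35 > (torus knot T(12,35)); the central element u^12 = v^35 acts as +I or -I in any irreducible SL(2,C) representation.
On an irreducible component, tr(u) is locked at 2*cos(pi*alpha/12) for some alpha in 1..11, and tr(v) at 2*cos(pi*beta/35) for some beta in 1..34.
Consistency of u^12 = (-1)^alpha I with v^35 = (-1)^beta I forces alpha = beta (mod 2).
Enumerate parity-matched pairs: 6*17 odd-odd plus 5*17 even-even gives 187.
That is 187 components of irreducible characters, and with the reducible (abelian) component the total is 188.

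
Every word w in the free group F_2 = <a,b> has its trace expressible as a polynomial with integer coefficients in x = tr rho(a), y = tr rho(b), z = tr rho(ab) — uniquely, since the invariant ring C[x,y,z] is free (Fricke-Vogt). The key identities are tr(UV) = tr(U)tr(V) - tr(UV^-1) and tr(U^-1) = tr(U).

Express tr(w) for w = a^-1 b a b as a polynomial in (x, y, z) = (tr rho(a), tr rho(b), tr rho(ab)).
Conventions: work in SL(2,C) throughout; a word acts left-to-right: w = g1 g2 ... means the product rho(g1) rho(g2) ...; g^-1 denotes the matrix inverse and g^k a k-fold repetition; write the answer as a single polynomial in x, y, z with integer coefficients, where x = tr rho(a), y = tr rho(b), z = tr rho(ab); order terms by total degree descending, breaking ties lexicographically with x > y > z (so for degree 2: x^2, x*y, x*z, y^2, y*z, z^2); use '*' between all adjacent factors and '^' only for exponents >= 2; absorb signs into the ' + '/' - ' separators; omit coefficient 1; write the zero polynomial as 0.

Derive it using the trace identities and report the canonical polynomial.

trace(b a b) = trace(b)*trace(a b) - trace(a) = y*z - x
trace(b a b a) = trace(b a)*trace(b a) - trace(1) = z^2 - 2
trace(a^-1 b a b) = trace(b a b)*trace(a) - trace(b a b a) = x*y*z - x^2 - z^2 + 2

x*y*z - x^2 - z^2 + 2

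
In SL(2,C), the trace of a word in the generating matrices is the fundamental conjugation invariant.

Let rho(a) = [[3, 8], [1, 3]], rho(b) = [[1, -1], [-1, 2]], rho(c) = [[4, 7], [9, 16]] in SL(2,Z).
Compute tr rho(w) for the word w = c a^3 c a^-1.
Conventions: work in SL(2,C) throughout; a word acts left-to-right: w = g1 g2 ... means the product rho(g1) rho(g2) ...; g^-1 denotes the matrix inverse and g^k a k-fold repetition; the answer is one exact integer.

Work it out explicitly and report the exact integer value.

rho(c) = [[4, 7], [9, 16]]
... * rho(a) = [[3, 8], [1, 3]]  ->  [[19, 53], [43, 120]]
... * rho(a) = [[3, 8], [1, 3]]  ->  [[110, 311], [249, 704]]
... * rho(a) = [[3, 8], [1, 3]]  ->  [[641, 1813], [1451, 4104]]
... * rho(c) = [[4, 7], [9, 16]]  ->  [[18881, 33495], [42740, 75821]]
... * rho(a^-1) = [[3, -8], [-1, 3]]  ->  [[23148, -50563], [52399, -114457]]
tr = 23148 + -114457 = -91309

-91309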